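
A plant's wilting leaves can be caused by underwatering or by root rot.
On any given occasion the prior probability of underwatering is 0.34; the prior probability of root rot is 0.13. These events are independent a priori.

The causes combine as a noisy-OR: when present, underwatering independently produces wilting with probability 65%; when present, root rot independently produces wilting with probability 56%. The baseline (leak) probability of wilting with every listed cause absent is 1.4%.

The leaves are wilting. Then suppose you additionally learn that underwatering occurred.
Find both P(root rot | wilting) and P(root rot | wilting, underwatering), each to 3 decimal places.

P(root rot | wilting) ≈ 0.299; P(root rot | wilting, underwatering) ≈ 0.162

Under noisy-OR, P(wilting | causes) = 1 − (1−0.014)·∏(1−qᵢ) over the active causes.
Weight on root rot=true, given the evidence: 0.048577 + 0.037488 = 0.086065
Normalizer over all consistent configurations: 0.014*0.66*0.87 + 0.56616*0.66*0.13 + 0.6549*0.34*0.87 + 0.848156*0.34*0.13 = 0.287823
Posterior = 0.086065 / 0.287823 ≈ 0.299

Now also conditioning on underwatering=true:
By total probability over both values of root rot:
  P(wilting | underwatering) = 0.6549×0.87 + 0.848156×0.13
        = 0.569763 + 0.110260 = 0.680023
Keeping only the root rot-present terms gives 0.110260, so
  P(root rot | wilting, underwatering) = 0.110260 / 0.680023 ≈ 0.162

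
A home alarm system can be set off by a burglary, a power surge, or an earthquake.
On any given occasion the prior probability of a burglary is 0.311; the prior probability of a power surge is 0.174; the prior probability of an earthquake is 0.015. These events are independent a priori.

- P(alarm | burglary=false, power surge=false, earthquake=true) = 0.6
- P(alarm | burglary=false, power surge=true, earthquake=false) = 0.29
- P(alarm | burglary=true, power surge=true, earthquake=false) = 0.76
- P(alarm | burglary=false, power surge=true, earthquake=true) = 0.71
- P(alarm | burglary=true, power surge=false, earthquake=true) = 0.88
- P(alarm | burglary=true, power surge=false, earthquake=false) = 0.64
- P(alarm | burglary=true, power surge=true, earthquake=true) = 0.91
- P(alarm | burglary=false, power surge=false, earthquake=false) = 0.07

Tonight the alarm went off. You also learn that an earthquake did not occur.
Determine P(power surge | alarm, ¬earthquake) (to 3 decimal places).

By total probability over the 4 (burglary, power surge) configurations:
  P(alarm | ¬earthquake) = 0.07×0.689×0.826 + 0.29×0.689×0.174 + 0.64×0.311×0.826 + 0.76×0.311×0.174
        = 0.039838 + 0.034767 + 0.164407 + 0.041127 = 0.280139
The terms with power surge present sum to 0.075894, so
  P(power surge | alarm, ¬earthquake) = 0.075894 / 0.280139 ≈ 0.271

P(power surge | alarm, ¬earthquake) ≈ 0.271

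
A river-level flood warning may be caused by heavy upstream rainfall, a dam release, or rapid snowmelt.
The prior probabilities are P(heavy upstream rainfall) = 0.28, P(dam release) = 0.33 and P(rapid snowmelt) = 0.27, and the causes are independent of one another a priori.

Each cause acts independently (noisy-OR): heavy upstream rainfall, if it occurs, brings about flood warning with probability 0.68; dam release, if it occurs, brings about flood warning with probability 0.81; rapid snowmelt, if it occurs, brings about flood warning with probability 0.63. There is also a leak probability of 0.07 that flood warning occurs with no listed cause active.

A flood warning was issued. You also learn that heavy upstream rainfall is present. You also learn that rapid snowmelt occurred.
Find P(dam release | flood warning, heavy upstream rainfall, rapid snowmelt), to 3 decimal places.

Under noisy-OR, P(flood warning | causes) = 1 − (1−0.07)·∏(1−qᵢ) over the active causes.
P(flood warning | heavy upstream rainfall, rapid snowmelt) = 0.889888*0.67 + 0.979079*0.33 = 0.596225 + 0.323096 = 0.919321
Restricting to configurations with dam release present: 0.979079*0.33 = 0.323096.
Hence the posterior is 0.323096/0.919321 ≈ 0.351.

P(dam release | flood warning, heavy upstream rainfall, rapid snowmelt) ≈ 0.351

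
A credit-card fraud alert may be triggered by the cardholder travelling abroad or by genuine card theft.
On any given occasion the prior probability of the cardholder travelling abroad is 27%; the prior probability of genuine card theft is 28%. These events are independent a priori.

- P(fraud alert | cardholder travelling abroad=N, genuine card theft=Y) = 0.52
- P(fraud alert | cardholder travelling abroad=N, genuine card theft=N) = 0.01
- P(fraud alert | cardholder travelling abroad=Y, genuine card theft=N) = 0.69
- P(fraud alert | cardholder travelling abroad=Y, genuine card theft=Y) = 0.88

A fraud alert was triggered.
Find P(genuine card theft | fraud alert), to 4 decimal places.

Sum P(fraud alert|·) weighted by the priors over the 4 (cardholder travelling abroad, genuine card theft) configurations:
  P(fraud alert) = 0.01·0.73·0.72 + 0.52·0.73·0.28 + 0.69·0.27·0.72 + 0.88·0.27·0.28
        = 0.005256 + 0.106288 + 0.134136 + 0.066528 = 0.312208
Configurations with genuine card theft contribute 0.172816, so
  P(genuine card theft | fraud alert) = 0.172816 / 0.312208 ≈ 0.5535

P(genuine card theft | fraud alert) ≈ 0.5535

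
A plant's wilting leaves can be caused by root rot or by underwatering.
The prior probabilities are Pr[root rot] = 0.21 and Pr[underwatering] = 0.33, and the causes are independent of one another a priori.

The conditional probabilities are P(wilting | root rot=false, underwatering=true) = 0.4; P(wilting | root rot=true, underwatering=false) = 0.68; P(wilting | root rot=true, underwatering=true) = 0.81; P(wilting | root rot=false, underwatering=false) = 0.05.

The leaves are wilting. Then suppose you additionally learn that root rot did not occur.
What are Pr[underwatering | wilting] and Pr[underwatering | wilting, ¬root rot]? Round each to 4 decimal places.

By total probability over the 4 (root rot, underwatering) configurations:
  P(wilting) = 0.05*0.79*0.67 + 0.4*0.79*0.33 + 0.68*0.21*0.67 + 0.81*0.21*0.33
        = 0.026465 + 0.104280 + 0.095676 + 0.056133 = 0.282554
The terms with underwatering present sum to 0.160413, so
  P(underwatering | wilting) = 0.160413 / 0.282554 ≈ 0.5677

With the extra evidence:
P(wilting | ¬root rot) = 0.05·0.67 + 0.4·0.33 = 0.033500 + 0.132000 = 0.165500
Restricting to configurations with underwatering present: 0.4·0.33 = 0.132000.
P(underwatering | wilting, ¬root rot) = 0.132000 / 0.165500 ≈ 0.7976
Ruling out root rot raises the posterior on underwatering — the flip side of explaining away.

Pr[underwatering | wilting] ≈ 0.5677; Pr[underwatering | wilting, ¬root rot] ≈ 0.7976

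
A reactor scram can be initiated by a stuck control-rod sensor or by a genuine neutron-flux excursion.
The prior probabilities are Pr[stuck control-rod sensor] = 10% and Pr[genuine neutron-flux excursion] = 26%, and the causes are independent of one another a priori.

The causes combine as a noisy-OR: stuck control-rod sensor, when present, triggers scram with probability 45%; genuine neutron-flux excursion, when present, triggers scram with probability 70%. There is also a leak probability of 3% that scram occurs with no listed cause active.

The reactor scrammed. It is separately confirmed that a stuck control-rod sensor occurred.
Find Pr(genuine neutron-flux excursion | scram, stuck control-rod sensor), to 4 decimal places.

Under noisy-OR, P(scram | causes) = 1 − (1−0.03)·∏(1−qᵢ) over the active causes.
Enumerate both values of genuine neutron-flux excursion and weight by the priors:
  P(scram | stuck control-rod sensor) = 0.4665*0.74 + 0.83995*0.26
        = 0.345210 + 0.218387 = 0.563597
Configurations with genuine neutron-flux excursion contribute 0.218387, so
  P(genuine neutron-flux excursion | scram, stuck control-rod sensor) = 0.218387 / 0.563597 ≈ 0.3875

Pr(genuine neutron-flux excursion | scram, stuck control-rod sensor) ≈ 0.3875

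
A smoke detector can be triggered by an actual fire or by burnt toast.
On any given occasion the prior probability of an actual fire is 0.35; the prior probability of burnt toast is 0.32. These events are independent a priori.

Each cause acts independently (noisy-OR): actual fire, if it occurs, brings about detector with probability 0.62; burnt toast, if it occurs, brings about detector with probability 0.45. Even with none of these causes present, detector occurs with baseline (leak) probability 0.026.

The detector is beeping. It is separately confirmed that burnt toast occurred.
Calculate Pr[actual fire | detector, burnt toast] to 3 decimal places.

Under noisy-OR, P(detector | causes) = 1 − (1−0.026)·∏(1−qᵢ) over the active causes.
P(detector | burnt toast) = 0.4643×0.65 + 0.796434×0.35 = 0.301795 + 0.278752 = 0.580547
Restricting to configurations with actual fire present: 0.796434×0.35 = 0.278752.
So P(actual fire | detector, burnt toast) = 0.278752/0.580547 ≈ 0.480.

Pr[actual fire | detector, burnt toast] ≈ 0.480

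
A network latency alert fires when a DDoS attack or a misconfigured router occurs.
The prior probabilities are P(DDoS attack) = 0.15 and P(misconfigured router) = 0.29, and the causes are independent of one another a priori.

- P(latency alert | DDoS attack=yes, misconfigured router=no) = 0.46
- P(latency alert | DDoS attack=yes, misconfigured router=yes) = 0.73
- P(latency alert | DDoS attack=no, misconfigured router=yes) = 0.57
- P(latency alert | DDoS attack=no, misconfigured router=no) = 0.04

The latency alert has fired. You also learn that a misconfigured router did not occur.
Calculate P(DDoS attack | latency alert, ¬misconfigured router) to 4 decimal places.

Sum P(latency alert|·) weighted by the priors over both values of DDoS attack:
  P(latency alert | ¬misconfigured router) = 0.04*0.85 + 0.46*0.15
        = 0.034000 + 0.069000 = 0.103000
The terms with DDoS attack present sum to 0.069000, so
  P(DDoS attack | latency alert, ¬misconfigured router) = 0.069000 / 0.103000 ≈ 0.6699

P(DDoS attack | latency alert, ¬misconfigured router) ≈ 0.6699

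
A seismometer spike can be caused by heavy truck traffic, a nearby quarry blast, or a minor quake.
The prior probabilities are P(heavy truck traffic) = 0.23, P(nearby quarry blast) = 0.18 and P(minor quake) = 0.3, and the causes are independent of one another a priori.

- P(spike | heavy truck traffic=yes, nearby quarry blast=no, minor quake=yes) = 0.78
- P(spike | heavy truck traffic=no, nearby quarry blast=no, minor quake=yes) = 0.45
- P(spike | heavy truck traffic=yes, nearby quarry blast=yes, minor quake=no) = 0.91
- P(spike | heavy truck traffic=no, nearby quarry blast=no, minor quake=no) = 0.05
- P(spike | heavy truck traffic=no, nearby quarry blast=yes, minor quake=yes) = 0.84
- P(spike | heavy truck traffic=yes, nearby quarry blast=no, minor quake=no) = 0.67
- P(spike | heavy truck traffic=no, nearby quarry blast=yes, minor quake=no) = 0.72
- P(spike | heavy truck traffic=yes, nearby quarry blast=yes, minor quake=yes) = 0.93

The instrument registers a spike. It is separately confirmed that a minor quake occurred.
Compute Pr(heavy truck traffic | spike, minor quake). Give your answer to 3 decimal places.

Pr(heavy truck traffic | spike, minor quake) ≈ 0.317

Sum P(spike|·) weighted by the priors over the 4 (heavy truck traffic, nearby quarry blast) configurations:
  P(spike | minor quake) = 0.45·0.77·0.82 + 0.84·0.77·0.18 + 0.78·0.23·0.82 + 0.93·0.23·0.18
        = 0.284130 + 0.116424 + 0.147108 + 0.038502 = 0.586164
The terms with heavy truck traffic present sum to 0.185610, so
  P(heavy truck traffic | spike, minor quake) = 0.185610 / 0.586164 ≈ 0.317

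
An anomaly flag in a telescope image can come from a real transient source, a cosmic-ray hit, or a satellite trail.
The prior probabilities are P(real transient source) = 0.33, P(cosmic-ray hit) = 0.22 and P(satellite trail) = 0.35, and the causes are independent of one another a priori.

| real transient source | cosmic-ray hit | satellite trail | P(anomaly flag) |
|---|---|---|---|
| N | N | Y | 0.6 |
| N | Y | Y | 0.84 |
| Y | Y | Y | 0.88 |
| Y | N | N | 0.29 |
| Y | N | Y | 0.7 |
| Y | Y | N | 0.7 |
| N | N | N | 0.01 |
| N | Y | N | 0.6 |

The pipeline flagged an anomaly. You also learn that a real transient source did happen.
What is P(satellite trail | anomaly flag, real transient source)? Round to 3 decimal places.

P(satellite trail | anomaly flag, real transient source) ≈ 0.512

P(anomaly flag | real transient source) = 0.29*0.78*0.65 + 0.7*0.78*0.35 + 0.7*0.22*0.65 + 0.88*0.22*0.35 = 0.147030 + 0.191100 + 0.100100 + 0.067760 = 0.505990
Of this, 0.258860 comes from 0.191100 + 0.067760 (the satellite trail=true cases).
Hence the posterior is 0.258860/0.505990 ≈ 0.512.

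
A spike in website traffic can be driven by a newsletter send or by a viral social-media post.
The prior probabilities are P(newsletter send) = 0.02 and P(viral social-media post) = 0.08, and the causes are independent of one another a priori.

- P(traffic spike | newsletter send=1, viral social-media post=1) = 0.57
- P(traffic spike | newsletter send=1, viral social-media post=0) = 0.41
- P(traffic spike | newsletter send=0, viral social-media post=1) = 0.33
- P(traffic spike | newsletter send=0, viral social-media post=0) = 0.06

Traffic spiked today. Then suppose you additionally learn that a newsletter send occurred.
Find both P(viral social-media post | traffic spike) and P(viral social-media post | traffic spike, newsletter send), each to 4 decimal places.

P(viral social-media post | traffic spike) ≈ 0.3029; P(viral social-media post | traffic spike, newsletter send) ≈ 0.1079

By total probability over the 4 (newsletter send, viral social-media post) configurations:
  P(traffic spike) = 0.06*0.98*0.92 + 0.33*0.98*0.08 + 0.41*0.02*0.92 + 0.57*0.02*0.08
        = 0.054096 + 0.025872 + 0.007544 + 0.000912 = 0.088424
Configurations with viral social-media post contribute 0.026784, so
  P(viral social-media post | traffic spike) = 0.026784 / 0.088424 ≈ 0.3029

Now condition on the additional information:
P(traffic spike | newsletter send) = 0.41·0.92 + 0.57·0.08 = 0.377200 + 0.045600 = 0.422800
Restricting to configurations with viral social-media post present: 0.57·0.08 = 0.045600.
Hence the posterior is 0.045600/0.422800 ≈ 0.1079.
The drop from 0.3029 to 0.1079 is the explaining-away (discounting) effect.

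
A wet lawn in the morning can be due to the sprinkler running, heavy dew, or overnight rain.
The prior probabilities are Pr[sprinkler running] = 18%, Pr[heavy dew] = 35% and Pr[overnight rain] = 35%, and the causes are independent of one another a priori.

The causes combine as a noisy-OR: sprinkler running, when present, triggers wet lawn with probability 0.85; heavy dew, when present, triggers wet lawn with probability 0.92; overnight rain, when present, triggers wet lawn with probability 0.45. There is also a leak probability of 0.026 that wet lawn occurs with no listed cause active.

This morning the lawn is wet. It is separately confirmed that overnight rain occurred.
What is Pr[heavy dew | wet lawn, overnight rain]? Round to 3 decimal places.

Pr[heavy dew | wet lawn, overnight rain] ≈ 0.487

Under noisy-OR, P(wet lawn | causes) = 1 − (1−0.026)·∏(1−qᵢ) over the active causes.
For the numerator, keep only heavy dew=true terms: 0.274700 + 0.062595 = 0.337295
Denominator P(wet lawn | overnight rain): 0.4643×0.82×0.65 + 0.957144×0.82×0.35 + 0.919645×0.18×0.65 + 0.993572×0.18×0.35 = 0.692365
Posterior = 0.337295 / 0.692365 ≈ 0.487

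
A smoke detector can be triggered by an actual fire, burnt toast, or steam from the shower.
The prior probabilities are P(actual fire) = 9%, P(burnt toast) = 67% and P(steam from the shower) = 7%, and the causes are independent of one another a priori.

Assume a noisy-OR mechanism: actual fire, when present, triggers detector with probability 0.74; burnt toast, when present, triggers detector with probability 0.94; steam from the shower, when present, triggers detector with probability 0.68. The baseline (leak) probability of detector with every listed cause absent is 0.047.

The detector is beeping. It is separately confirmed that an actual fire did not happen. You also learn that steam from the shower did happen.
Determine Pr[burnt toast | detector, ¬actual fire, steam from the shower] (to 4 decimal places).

Pr[burnt toast | detector, ¬actual fire, steam from the shower] ≈ 0.7414

Under noisy-OR, P(detector | causes) = 1 − (1−0.047)·∏(1−qᵢ) over the active causes.
P(detector | ¬actual fire, steam from the shower) = 0.69504*0.33 + 0.981702*0.67 = 0.229363 + 0.657740 = 0.887103
Of this, 0.657740 comes from 0.981702*0.67 (the burnt toast=true cases).
Hence the posterior is 0.657740/0.887103 ≈ 0.7414.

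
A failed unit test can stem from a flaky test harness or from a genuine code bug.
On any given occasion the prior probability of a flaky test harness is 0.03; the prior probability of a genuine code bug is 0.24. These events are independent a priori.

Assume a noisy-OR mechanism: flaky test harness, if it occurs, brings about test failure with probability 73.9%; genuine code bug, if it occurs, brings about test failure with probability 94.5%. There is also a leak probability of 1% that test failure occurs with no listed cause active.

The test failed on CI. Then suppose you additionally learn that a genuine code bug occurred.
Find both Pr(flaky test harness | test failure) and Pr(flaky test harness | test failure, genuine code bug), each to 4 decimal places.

Under noisy-OR, P(test failure | causes) = 1 − (1−0.01)·∏(1−qᵢ) over the active causes.
P(test failure) = 0.01·0.97·0.76 + 0.94555·0.97·0.24 + 0.74161·0.03·0.76 + 0.985789·0.03·0.24 = 0.007372 + 0.220124 + 0.016909 + 0.007098 = 0.251503
Restricting to configurations with flaky test harness present: 0.016909 + 0.007098 = 0.024007.
Hence the posterior is 0.024007/0.251503 ≈ 0.0955.

With the extra evidence:
P(test failure | genuine code bug) = 0.94555*0.97 + 0.985789*0.03 = 0.917183 + 0.029574 = 0.946757
Of this, 0.029574 comes from 0.985789*0.03 (the flaky test harness=true cases).
So P(flaky test harness | test failure, genuine code bug) = 0.029574/0.946757 ≈ 0.0312.

Pr(flaky test harness | test failure) ≈ 0.0955; Pr(flaky test harness | test failure, genuine code bug) ≈ 0.0312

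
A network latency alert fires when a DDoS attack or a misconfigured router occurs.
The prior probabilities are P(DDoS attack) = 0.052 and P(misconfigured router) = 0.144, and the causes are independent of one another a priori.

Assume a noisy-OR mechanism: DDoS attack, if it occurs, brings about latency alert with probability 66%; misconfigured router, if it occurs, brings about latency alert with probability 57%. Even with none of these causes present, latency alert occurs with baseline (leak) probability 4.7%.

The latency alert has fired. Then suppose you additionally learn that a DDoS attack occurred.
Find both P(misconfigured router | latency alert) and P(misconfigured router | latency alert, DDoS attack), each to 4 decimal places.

P(misconfigured router | latency alert) ≈ 0.5605; P(misconfigured router | latency alert, DDoS attack) ≈ 0.1764

Under noisy-OR, P(latency alert | causes) = 1 − (1−0.047)·∏(1−qᵢ) over the active causes.
Enumerate the 4 (DDoS attack, misconfigured router) configurations and weight by the priors:
  P(latency alert) = 0.047×0.948×0.856 + 0.59021×0.948×0.144 + 0.67598×0.052×0.856 + 0.860671×0.052×0.144
        = 0.038140 + 0.080571 + 0.030089 + 0.006445 = 0.155245
The terms with misconfigured router present sum to 0.087016, so
  P(misconfigured router | latency alert) = 0.087016 / 0.155245 ≈ 0.5605

Now condition on the additional information:
For the numerator, keep only misconfigured router=true terms: 0.860671·0.144 = 0.123937
Normalizer over all consistent configurations: 0.67598·0.856 + 0.860671·0.144 = 0.702576
P(misconfigured router | latency alert, DDoS attack) = 0.123937/0.702576 ≈ 0.1764
The drop from 0.5605 to 0.1764 is the explaining-away (discounting) effect.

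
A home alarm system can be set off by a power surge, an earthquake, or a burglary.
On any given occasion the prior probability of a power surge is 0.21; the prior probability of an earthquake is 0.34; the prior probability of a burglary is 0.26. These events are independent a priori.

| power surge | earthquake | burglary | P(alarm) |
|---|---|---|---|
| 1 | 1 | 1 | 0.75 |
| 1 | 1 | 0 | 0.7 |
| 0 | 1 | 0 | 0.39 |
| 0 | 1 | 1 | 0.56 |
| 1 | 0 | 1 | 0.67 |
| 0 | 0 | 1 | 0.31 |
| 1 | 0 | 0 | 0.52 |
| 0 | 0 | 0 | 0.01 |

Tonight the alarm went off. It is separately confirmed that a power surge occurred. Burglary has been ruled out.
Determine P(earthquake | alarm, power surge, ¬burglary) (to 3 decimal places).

P(earthquake | alarm, power surge, ¬burglary) ≈ 0.409

P(alarm | power surge, ¬burglary) = 0.52×0.66 + 0.7×0.34 = 0.343200 + 0.238000 = 0.581200
Restricting to configurations with earthquake present: 0.7×0.34 = 0.238000.
P(earthquake | alarm, power surge, ¬burglary) = 0.238000 / 0.581200 ≈ 0.409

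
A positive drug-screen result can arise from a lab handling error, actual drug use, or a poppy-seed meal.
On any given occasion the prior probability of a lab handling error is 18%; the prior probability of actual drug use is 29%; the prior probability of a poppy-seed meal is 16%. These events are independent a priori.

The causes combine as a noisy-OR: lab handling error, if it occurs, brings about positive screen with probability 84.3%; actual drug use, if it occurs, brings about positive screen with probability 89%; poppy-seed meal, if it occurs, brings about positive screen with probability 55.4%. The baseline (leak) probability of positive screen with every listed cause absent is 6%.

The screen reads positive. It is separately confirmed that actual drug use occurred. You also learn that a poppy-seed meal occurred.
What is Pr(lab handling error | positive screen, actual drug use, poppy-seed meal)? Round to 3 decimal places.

Pr(lab handling error | positive screen, actual drug use, poppy-seed meal) ≈ 0.186

Under noisy-OR, P(positive screen | causes) = 1 − (1−0.06)·∏(1−qᵢ) over the active causes.
Weight on lab handling error=true, given the evidence: 0.99276×0.18 = 0.178697
The normalizing constant is 0.953884×0.82 + 0.99276×0.18 = 0.960882
Posterior = 0.178697 / 0.960882 ≈ 0.186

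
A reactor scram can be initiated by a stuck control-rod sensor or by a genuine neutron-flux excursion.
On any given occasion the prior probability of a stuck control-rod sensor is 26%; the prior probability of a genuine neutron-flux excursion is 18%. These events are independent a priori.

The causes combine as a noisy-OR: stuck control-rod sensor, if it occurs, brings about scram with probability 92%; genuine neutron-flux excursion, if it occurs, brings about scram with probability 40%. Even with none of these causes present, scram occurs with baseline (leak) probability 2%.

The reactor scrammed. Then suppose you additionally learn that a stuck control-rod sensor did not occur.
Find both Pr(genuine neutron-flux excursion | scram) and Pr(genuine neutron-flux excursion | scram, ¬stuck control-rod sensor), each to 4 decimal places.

Pr(genuine neutron-flux excursion | scram) ≈ 0.3229; Pr(genuine neutron-flux excursion | scram, ¬stuck control-rod sensor) ≈ 0.8189

Under noisy-OR, P(scram | causes) = 1 − (1−0.02)·∏(1−qᵢ) over the active causes.
By total probability over the 4 (stuck control-rod sensor, genuine neutron-flux excursion) configurations:
  P(scram) = 0.02·0.74·0.82 + 0.412·0.74·0.18 + 0.9216·0.26·0.82 + 0.95296·0.26·0.18
        = 0.012136 + 0.054878 + 0.196485 + 0.044599 = 0.308098
Configurations with genuine neutron-flux excursion contribute 0.099477, so
  P(genuine neutron-flux excursion | scram) = 0.099477 / 0.308098 ≈ 0.3229

Now also conditioning on stuck control-rod sensor≠true:
P(scram | ¬stuck control-rod sensor) = 0.02*0.82 + 0.412*0.18 = 0.016400 + 0.074160 = 0.090560
Restricting to configurations with genuine neutron-flux excursion present: 0.412*0.18 = 0.074160.
So P(genuine neutron-flux excursion | scram, ¬stuck control-rod sensor) = 0.074160/0.090560 ≈ 0.8189.
Ruling out stuck control-rod sensor raises the posterior on genuine neutron-flux excursion — the flip side of explaining away.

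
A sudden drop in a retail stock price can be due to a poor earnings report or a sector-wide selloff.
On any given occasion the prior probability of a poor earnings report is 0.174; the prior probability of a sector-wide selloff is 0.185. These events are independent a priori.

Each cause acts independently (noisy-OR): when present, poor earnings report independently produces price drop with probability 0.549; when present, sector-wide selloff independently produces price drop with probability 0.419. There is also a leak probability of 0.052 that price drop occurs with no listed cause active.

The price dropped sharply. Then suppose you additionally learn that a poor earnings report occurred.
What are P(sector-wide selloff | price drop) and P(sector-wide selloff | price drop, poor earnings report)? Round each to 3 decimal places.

Under noisy-OR, P(price drop | causes) = 1 − (1−0.052)·∏(1−qᵢ) over the active causes.
P(price drop) = 0.052×0.826×0.815 + 0.449212×0.826×0.185 + 0.572452×0.174×0.815 + 0.751595×0.174×0.185 = 0.035006 + 0.068644 + 0.081179 + 0.024194 = 0.209023
The sector-wide selloff-present share is 0.068644 + 0.024194 = 0.092838.
So P(sector-wide selloff | price drop) = 0.092838/0.209023 ≈ 0.444.

Now condition on the additional information:
Numerator (weight on configurations with sector-wide selloff): 0.751595·0.185 = 0.139045
The normalizing constant is 0.572452·0.815 + 0.751595·0.185 = 0.605593
Posterior = 0.139045 / 0.605593 ≈ 0.230

P(sector-wide selloff | price drop) ≈ 0.444; P(sector-wide selloff | price drop, poor earnings report) ≈ 0.230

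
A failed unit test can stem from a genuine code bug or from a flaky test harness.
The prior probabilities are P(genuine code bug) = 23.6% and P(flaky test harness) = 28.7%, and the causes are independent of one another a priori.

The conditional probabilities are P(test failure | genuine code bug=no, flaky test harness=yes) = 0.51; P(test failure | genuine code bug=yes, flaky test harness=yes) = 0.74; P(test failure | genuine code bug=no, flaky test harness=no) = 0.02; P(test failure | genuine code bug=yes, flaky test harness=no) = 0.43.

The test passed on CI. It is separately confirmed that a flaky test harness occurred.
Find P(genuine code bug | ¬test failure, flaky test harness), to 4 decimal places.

P(genuine code bug | ¬test failure, flaky test harness) ≈ 0.1408

Sum P(¬test failure|·) weighted by the priors over both values of genuine code bug:
  P(¬test failure | flaky test harness) = 0.49×0.764 + 0.26×0.236
        = 0.374360 + 0.061360 = 0.435720
The terms with genuine code bug present sum to 0.061360, so
  P(genuine code bug | ¬test failure, flaky test harness) = 0.061360 / 0.435720 ≈ 0.1408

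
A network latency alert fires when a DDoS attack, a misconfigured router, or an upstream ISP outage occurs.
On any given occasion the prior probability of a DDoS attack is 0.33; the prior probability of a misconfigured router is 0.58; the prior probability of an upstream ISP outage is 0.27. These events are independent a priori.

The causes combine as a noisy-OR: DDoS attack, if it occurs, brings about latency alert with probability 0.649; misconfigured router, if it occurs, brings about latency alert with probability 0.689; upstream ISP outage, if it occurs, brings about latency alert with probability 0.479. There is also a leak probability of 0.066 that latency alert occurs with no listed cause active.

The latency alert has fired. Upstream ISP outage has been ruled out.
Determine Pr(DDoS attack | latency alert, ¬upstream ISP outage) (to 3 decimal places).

Under noisy-OR, P(latency alert | causes) = 1 − (1−0.066)·∏(1−qᵢ) over the active causes.
P(latency alert | ¬upstream ISP outage) = 0.066*0.67*0.42 + 0.709526*0.67*0.58 + 0.672166*0.33*0.42 + 0.898044*0.33*0.58 = 0.018572 + 0.275722 + 0.093162 + 0.171886 = 0.559342
The DDoS attack-present share is 0.093162 + 0.171886 = 0.265048.
So P(DDoS attack | latency alert, ¬upstream ISP outage) = 0.265048/0.559342 ≈ 0.474.

Pr(DDoS attack | latency alert, ¬upstream ISP outage) ≈ 0.474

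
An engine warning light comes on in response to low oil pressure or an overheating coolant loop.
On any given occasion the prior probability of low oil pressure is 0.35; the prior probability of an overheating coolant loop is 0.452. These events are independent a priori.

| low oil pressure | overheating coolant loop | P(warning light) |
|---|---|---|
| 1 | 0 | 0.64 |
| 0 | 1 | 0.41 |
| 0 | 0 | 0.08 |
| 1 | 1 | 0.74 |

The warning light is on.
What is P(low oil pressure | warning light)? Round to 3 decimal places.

P(warning light) = 0.08×0.65×0.548 + 0.41×0.65×0.452 + 0.64×0.35×0.548 + 0.74×0.35×0.452 = 0.028496 + 0.120458 + 0.122752 + 0.117068 = 0.388774
Of this, 0.239820 comes from 0.122752 + 0.117068 (the low oil pressure=true cases).
Hence the posterior is 0.239820/0.388774 ≈ 0.617.

P(low oil pressure | warning light) ≈ 0.617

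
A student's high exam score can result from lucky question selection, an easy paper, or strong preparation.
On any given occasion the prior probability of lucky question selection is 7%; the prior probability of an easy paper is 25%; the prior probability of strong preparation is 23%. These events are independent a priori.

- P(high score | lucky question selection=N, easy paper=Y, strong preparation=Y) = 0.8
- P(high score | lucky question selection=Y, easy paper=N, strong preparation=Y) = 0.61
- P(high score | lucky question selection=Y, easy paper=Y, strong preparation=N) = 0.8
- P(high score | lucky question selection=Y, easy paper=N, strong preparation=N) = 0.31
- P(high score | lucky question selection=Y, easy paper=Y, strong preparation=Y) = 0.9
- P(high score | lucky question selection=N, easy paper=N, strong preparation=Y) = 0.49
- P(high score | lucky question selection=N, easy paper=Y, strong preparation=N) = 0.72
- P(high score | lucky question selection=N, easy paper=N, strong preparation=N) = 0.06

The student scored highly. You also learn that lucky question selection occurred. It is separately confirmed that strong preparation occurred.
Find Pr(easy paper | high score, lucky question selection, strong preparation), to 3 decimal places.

Pr(easy paper | high score, lucky question selection, strong preparation) ≈ 0.330

P(high score | lucky question selection, strong preparation) = 0.61·0.75 + 0.9·0.25 = 0.457500 + 0.225000 = 0.682500
Of this, 0.225000 comes from 0.9·0.25 (the easy paper=true cases).
Hence the posterior is 0.225000/0.682500 ≈ 0.330.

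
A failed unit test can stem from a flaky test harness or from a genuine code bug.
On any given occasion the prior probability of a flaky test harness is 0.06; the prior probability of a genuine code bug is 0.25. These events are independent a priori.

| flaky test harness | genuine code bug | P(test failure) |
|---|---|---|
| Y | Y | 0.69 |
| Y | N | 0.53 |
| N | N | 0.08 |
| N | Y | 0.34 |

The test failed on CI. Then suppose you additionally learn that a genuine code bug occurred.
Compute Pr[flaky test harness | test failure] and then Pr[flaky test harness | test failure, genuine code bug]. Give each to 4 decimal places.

Pr[flaky test harness | test failure] ≈ 0.2006; Pr[flaky test harness | test failure, genuine code bug] ≈ 0.1147

Enumerate the 4 (flaky test harness, genuine code bug) configurations and weight by the priors:
  P(test failure) = 0.08·0.94·0.75 + 0.34·0.94·0.25 + 0.53·0.06·0.75 + 0.69·0.06·0.25
        = 0.056400 + 0.079900 + 0.023850 + 0.010350 = 0.170500
Keeping only the flaky test harness-present terms gives 0.034200, so
  P(flaky test harness | test failure) = 0.034200 / 0.170500 ≈ 0.2006

Now also conditioning on genuine code bug=true:
P(test failure | genuine code bug) = 0.34·0.94 + 0.69·0.06 = 0.319600 + 0.041400 = 0.361000
The flaky test harness-present share is 0.69·0.06 = 0.041400.
So P(flaky test harness | test failure, genuine code bug) = 0.041400/0.361000 ≈ 0.1147.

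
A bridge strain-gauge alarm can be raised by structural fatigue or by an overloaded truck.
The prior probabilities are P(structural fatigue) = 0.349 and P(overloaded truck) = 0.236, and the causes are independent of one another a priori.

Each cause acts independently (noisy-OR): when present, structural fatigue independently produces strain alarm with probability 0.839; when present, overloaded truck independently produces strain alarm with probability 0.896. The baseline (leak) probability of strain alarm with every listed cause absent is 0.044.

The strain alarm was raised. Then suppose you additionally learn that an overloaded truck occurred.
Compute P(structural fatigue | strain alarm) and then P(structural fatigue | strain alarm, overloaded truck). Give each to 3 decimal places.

Under noisy-OR, P(strain alarm | causes) = 1 − (1−0.044)·∏(1−qᵢ) over the active causes.
Weight on structural fatigue=true, given the evidence: 0.225596 + 0.081046 = 0.306642
The normalizing constant is 0.044*0.651*0.764 + 0.900576*0.651*0.236 + 0.846084*0.349*0.764 + 0.983993*0.349*0.236 = 0.466887
P(structural fatigue | strain alarm) = 0.306642/0.466887 ≈ 0.657

Now also conditioning on overloaded truck=true:
P(strain alarm | overloaded truck) = 0.900576×0.651 + 0.983993×0.349 = 0.586275 + 0.343414 = 0.929689
Restricting to configurations with structural fatigue present: 0.983993×0.349 = 0.343414.
So P(structural fatigue | strain alarm, overloaded truck) = 0.343414/0.929689 ≈ 0.369.
The drop from 0.657 to 0.369 is the explaining-away (discounting) effect.

P(structural fatigue | strain alarm) ≈ 0.657; P(structural fatigue | strain alarm, overloaded truck) ≈ 0.369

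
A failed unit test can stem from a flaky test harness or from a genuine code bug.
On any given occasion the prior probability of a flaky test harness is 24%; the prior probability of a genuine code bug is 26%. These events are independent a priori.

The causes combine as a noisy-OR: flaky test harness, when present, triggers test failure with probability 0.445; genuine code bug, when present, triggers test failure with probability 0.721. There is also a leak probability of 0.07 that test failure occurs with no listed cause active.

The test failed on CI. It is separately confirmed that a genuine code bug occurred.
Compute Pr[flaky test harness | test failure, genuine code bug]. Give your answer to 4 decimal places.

Under noisy-OR, P(test failure | causes) = 1 − (1−0.07)·∏(1−qᵢ) over the active causes.
Enumerate both values of flaky test harness and weight by the priors:
  P(test failure | genuine code bug) = 0.74053*0.76 + 0.855994*0.24
        = 0.562803 + 0.205439 = 0.768242
Configurations with flaky test harness contribute 0.205439, so
  P(flaky test harness | test failure, genuine code bug) = 0.205439 / 0.768242 ≈ 0.2674

Pr[flaky test harness | test failure, genuine code bug] ≈ 0.2674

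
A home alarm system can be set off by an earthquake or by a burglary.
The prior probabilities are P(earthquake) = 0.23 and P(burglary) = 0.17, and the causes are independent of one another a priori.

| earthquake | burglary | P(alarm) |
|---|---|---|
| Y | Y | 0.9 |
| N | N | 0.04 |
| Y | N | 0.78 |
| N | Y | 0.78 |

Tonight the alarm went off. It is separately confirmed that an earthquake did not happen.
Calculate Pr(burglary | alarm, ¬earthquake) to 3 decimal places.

Pr(burglary | alarm, ¬earthquake) ≈ 0.800

P(alarm | ¬earthquake) = 0.04*0.83 + 0.78*0.17 = 0.033200 + 0.132600 = 0.165800
Of this, 0.132600 comes from 0.78*0.17 (the burglary=true cases).
P(burglary | alarm, ¬earthquake) = 0.132600 / 0.165800 ≈ 0.800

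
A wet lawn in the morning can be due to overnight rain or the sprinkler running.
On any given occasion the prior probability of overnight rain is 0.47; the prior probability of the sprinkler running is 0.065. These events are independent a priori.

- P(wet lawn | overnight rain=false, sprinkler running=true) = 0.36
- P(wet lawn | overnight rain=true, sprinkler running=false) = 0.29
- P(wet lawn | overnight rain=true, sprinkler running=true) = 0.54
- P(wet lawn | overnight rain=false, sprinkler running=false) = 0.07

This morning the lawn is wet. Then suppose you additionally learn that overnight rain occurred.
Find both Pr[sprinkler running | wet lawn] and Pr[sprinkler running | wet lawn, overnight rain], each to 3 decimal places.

Pr[sprinkler running | wet lawn] ≈ 0.151; Pr[sprinkler running | wet lawn, overnight rain] ≈ 0.115

Weight on sprinkler running=true, given the evidence: 0.012402 + 0.016497 = 0.028899
Normalizer over all consistent configurations: 0.07×0.53×0.935 + 0.36×0.53×0.065 + 0.29×0.47×0.935 + 0.54×0.47×0.065 = 0.191028
Posterior = 0.028899 / 0.191028 ≈ 0.151

Now condition on the additional information:
P(wet lawn | overnight rain) = 0.29×0.935 + 0.54×0.065 = 0.271150 + 0.035100 = 0.306250
Of this, 0.035100 comes from 0.54×0.065 (the sprinkler running=true cases).
So P(sprinkler running | wet lawn, overnight rain) = 0.035100/0.306250 ≈ 0.115.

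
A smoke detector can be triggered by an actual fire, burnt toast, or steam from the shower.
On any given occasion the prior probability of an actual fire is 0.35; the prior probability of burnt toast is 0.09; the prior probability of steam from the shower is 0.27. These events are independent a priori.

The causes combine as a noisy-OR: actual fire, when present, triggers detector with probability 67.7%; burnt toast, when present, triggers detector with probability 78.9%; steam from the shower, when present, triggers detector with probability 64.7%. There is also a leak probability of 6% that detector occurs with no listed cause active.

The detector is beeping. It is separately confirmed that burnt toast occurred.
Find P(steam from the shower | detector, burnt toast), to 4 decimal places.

P(steam from the shower | detector, burnt toast) ≈ 0.2921

Under noisy-OR, P(detector | causes) = 1 − (1−0.06)·∏(1−qᵢ) over the active causes.
By total probability over the 4 (actual fire, steam from the shower) configurations:
  P(detector | burnt toast) = 0.80166×0.65×0.73 + 0.929986×0.65×0.27 + 0.935936×0.35×0.73 + 0.977385×0.35×0.27
        = 0.380388 + 0.163213 + 0.239132 + 0.092363 = 0.875096
Configurations with steam from the shower contribute 0.255576, so
  P(steam from the shower | detector, burnt toast) = 0.255576 / 0.875096 ≈ 0.2921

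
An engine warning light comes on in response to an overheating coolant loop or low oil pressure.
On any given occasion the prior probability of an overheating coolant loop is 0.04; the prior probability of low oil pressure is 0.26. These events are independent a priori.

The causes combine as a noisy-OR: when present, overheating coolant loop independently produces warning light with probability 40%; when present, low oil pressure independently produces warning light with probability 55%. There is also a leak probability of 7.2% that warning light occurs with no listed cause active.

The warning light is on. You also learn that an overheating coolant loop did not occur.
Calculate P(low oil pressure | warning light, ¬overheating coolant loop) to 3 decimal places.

Under noisy-OR, P(warning light | causes) = 1 − (1−0.072)·∏(1−qᵢ) over the active causes.
By total probability over both values of low oil pressure:
  P(warning light | ¬overheating coolant loop) = 0.072·0.74 + 0.5824·0.26
        = 0.053280 + 0.151424 = 0.204704
Keeping only the low oil pressure-present terms gives 0.151424, so
  P(low oil pressure | warning light, ¬overheating coolant loop) = 0.151424 / 0.204704 ≈ 0.740

P(low oil pressure | warning light, ¬overheating coolant loop) ≈ 0.740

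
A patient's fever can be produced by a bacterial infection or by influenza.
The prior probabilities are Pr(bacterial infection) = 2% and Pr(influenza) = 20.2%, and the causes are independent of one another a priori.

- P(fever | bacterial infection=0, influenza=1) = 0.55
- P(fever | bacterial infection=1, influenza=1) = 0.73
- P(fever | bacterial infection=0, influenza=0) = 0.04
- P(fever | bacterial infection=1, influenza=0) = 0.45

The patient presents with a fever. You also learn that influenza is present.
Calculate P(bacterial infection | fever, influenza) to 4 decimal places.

P(fever | influenza) = 0.55*0.98 + 0.73*0.02 = 0.539000 + 0.014600 = 0.553600
The bacterial infection-present share is 0.73*0.02 = 0.014600.
Hence the posterior is 0.014600/0.553600 ≈ 0.0264.

P(bacterial infection | fever, influenza) ≈ 0.0264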